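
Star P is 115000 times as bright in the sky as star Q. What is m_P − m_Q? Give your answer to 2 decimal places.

m_P − m_Q ≈ -12.65

Pogson: Δm = −2.5 log₁₀(ratio) = −2.5 log₁₀(115000) = −2.5 × 5.0607 = -12.652
Star P is brighter, so it has the smaller magnitude: the difference is negative.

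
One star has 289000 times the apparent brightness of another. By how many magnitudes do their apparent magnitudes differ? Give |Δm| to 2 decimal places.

Pogson: Δm = −2.5 log₁₀(ratio) = −2.5 log₁₀(289000) = −2.5 × 5.4609 = -13.652

|Δm| ≈ 13.65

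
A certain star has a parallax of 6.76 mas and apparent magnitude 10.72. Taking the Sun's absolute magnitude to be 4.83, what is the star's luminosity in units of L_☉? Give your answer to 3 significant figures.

d = 1/p = 1000/6.76 mas = 147.9 pc
M = m − 5 log₁₀ d + 5 = 10.72 − 5·2.1701 + 5 = 4.870
M − M_☉ = 4.870 − 4.83 = 0.040
L/L_☉ = 10^(−0.4 × 0.040) = 0.9641

L/L_☉ ≈ 0.964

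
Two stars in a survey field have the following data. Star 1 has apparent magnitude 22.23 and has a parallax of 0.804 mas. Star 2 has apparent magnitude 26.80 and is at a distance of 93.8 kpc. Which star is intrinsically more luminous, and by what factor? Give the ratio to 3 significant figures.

Star 1: p = 0.804 mas = 8.04×10^-4″ → d = 1/p = 1244 pc
Star 1: M = m − 5 log₁₀ d + 5 = 22.23 − 5·3.0947 + 5 = 11.756
Star 2: d = 93.8 kpc = 93800 pc
Star 2: M = m − 5 log₁₀ d + 5 = 26.80 − 5·4.9722 + 5 = 6.939
ΔM = M_1 − M_2 = 11.756 − (6.939) = 4.817; smaller M is more luminous → Star 2.
L ratio = 10^(0.4 |ΔM|) = 10^1.927 = 84.51

Star 2 is more luminous, by a factor of 84.5.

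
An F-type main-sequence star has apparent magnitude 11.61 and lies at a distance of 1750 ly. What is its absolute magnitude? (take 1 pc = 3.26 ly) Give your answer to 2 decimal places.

M ≈ 2.96

d = 1750 ly / 3.26 = 536.8 pc
5 log₁₀(d/10 pc) = 5 log₁₀(536.8) − 5 = 8.649
M = m − 5 log₁₀(d/10) = 11.61 − 8.649 = 2.961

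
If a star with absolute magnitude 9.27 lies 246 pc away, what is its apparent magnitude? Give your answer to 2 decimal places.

m = M + 5 log₁₀ d − 5 = 9.27 + 5·2.3909 − 5 = 16.225

m ≈ 16.22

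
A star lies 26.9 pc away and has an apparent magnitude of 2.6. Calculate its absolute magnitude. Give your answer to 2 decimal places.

M ≈ 0.45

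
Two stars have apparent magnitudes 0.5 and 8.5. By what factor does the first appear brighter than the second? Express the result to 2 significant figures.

Magnitude difference = -8.0
Flux ratio = 10^(−0.4 Δm) = 10^(−0.4 × -8.0) = 10^3.200 = 1585

1600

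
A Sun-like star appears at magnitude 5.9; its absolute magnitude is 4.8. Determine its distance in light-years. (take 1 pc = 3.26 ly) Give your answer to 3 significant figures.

d ≈ 54.1 ly

Distance modulus: m − M = 5.9 − (4.8) = 1.100
m − M = 5 log₁₀ d − 5
log₁₀ d = (m − M)/5 + 1 = 1.2200
d = 10^1.2200 = 16.60 pc
= 54.10 ly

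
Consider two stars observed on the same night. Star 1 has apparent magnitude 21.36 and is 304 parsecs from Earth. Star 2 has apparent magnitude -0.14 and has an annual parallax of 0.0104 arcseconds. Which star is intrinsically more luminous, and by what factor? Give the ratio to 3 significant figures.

Star 2 is more luminous, by a factor of 3.98×10^7.

Star 1: M = m − 5 log₁₀ d + 5 = 21.36 − 5·2.4829 + 5 = 13.946
Star 2: d = 1/p = 1/0.0104″ = 96.15 pc
Star 2: M = m − 5 log₁₀ d + 5 = -0.14 − 5·1.9830 + 5 = -5.055
ΔM = M_1 − M_2 = 13.946 − (-5.055) = 19.000; smaller M is more luminous → Star 2.
L ratio = 10^(0.4 |ΔM|) = 10^7.600 = 3.983×10^7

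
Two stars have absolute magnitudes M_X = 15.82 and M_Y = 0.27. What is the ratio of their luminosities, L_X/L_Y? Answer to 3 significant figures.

ΔM = M_X − M_Y = 15.55
L_X/L_Y = 10^(−0.4 ΔM) = 10^-6.220 = 6.026×10^-7

L_X/L_Y ≈ 6.03×10^-7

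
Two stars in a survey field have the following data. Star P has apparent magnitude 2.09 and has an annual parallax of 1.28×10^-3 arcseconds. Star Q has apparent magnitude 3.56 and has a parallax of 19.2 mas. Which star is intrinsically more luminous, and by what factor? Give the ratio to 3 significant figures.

Star P is more luminous, by a factor of 871.

Star P: d = 1/p = 1/1.28×10^-3″ = 781.2 pc
Star P: M = m − 5 log₁₀ d + 5 = 2.09 − 5·2.8928 + 5 = -7.374
Star Q: p = 19.2 mas = 0.0192″ → d = 1/p = 52.08 pc
Star Q: M = m − 5 log₁₀ d + 5 = 3.56 − 5·1.7167 + 5 = -0.023
ΔM = M_P − M_Q = -7.374 − (-0.023) = -7.350; smaller M is more luminous → Star P.
L ratio = 10^(0.4 |ΔM|) = 10^2.940 = 871.3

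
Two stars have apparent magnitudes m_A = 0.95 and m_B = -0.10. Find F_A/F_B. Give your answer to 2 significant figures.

F_A/F_B ≈ 0.38

Magnitude difference = 1.05
Flux ratio = 10^(−0.4 Δm) = 10^(−0.4 × 1.05) = 10^-0.420 = 0.3802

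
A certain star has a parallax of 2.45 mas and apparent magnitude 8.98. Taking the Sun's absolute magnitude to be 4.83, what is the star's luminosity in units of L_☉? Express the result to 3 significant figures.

L/L_☉ ≈ 36.4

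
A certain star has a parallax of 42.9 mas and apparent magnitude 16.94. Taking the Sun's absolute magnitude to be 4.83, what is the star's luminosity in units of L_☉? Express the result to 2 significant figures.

L/L_☉ ≈ 7.8×10^-5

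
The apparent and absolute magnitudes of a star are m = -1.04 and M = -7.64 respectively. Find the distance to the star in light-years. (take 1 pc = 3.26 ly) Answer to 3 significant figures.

μ = m − M = 6.600
m − M = 5 log₁₀ d − 5
log₁₀ d = (m − M)/5 + 1 = 2.3200
d = 10^2.3200 = 208.9 pc
= 681.1 ly

d ≈ 681 ly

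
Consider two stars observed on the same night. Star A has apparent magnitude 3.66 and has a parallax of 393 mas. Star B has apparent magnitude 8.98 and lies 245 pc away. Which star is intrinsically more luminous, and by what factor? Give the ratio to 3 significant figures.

Star B is more luminous, by a factor of 69.0.

Star A: p = 393 mas = 0.393″ → d = 1/p = 2.545 pc
Star A: M = m − 5 log₁₀ d + 5 = 3.66 − 5·0.4056 + 5 = 6.632
Star B: M = m − 5 log₁₀ d + 5 = 8.98 − 5·2.3892 + 5 = 2.034
ΔM = M_A − M_B = 6.632 − (2.034) = 4.598; smaller M is more luminous → Star B.
L ratio = 10^(0.4 |ΔM|) = 10^1.839 = 69.04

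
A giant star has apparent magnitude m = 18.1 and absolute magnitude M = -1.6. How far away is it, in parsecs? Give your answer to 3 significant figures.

Distance modulus: m − M = 18.1 − (-1.6) = 19.700
m − M = 5 log₁₀ d − 5
log₁₀ d = (m − M)/5 + 1 = 4.9400
d = 10^4.9400 = 87100 pc

d ≈ 87100 pc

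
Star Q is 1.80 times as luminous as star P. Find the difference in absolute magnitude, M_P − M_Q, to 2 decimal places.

M_P − M_Q ≈ 0.64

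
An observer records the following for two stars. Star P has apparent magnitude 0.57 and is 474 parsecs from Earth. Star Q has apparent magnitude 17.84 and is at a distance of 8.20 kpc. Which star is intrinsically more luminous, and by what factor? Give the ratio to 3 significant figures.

Star P: M = m − 5 log₁₀ d + 5 = 0.57 − 5·2.6758 + 5 = -7.809
Star Q: d = 8.20 kpc = 8200 pc
Star Q: M = m − 5 log₁₀ d + 5 = 17.84 − 5·3.9138 + 5 = 3.271
ΔM = M_P − M_Q = -7.809 − (3.271) = -11.080; smaller M is more luminous → Star P.
L ratio = 10^(0.4 |ΔM|) = 10^4.432 = 27040

Star P is more luminous, by a factor of 27000.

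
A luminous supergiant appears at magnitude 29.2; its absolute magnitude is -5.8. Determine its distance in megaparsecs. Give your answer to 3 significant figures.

d ≈ 100 Mpc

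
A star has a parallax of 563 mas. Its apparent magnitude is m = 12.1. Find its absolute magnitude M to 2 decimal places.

p = 563 mas = 0.563″ → d = 1/p = 1.776 pc
5 log₁₀(d/10 pc) = 5 log₁₀(1.776) − 5 = -3.753
M = m − 5 log₁₀(d/10) = 12.1 + 3.753 = 15.853

M ≈ 15.85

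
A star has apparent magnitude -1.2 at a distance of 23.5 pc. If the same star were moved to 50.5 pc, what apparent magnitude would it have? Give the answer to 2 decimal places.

m ≈ 0.46

Flux ∝ 1/d², so Δm = 5 log₁₀(d₂/d₁) = 5 log₁₀(50.5/23.5) = 1.661
m₂ = m₁ + Δm = -1.2 + (1.661) = 0.461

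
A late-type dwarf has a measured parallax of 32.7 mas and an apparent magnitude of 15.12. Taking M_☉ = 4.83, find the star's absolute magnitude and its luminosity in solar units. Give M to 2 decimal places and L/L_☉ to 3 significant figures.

d = 1/p = 1000/32.7 mas = 30.58 pc
M = m − 5 log₁₀ d + 5 = 15.12 − 5·1.4855 + 5 = 12.693
M − M_☉ = 12.693 − 4.83 = 7.863
L/L_☉ = 10^(−0.4 × 7.863) = 7.160×10^-4

M ≈ 12.69; L/L_☉ ≈ 7.16×10^-4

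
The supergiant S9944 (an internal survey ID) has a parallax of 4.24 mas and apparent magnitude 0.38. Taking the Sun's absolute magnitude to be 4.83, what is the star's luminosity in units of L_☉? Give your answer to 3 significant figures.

L/L_☉ ≈ 33500

d = 1/p = 1000/4.24 mas = 235.8 pc
M = m − 5 log₁₀ d + 5 = 0.38 − 5·2.3726 + 5 = -6.483
M − M_☉ = -6.483 − 4.83 = -11.313
L/L_☉ = 10^(−0.4 × -11.313) = 33520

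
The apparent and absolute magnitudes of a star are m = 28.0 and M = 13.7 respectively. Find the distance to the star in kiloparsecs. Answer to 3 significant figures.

d ≈ 7.24 kpc

Distance modulus: m − M = 28.0 − (13.7) = 14.300
m − M = 5 log₁₀ d − 5
log₁₀ d = (m − M)/5 + 1 = 3.8600
d = 10^3.8600 = 7244 pc
= 7.244 kpc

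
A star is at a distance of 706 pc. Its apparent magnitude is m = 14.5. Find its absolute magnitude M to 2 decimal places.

5 log₁₀(d/10 pc) = 5 log₁₀(706.0) − 5 = 9.244
M = m − 5 log₁₀(d/10) = 14.5 − 9.244 = 5.256

M ≈ 5.26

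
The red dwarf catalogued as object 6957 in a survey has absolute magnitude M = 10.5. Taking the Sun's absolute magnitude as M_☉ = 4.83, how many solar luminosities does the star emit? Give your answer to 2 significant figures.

M − M_☉ = 10.5 − 4.83 = 5.670
L/L_☉ = 10^(−0.4 (M − M_☉)) = 10^-2.268 = 5.395×10^-3

L/L_☉ ≈ 5.4×10^-3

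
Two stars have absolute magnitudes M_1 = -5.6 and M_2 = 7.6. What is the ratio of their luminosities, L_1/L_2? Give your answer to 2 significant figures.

ΔM = M_1 − M_2 = -13.2
L_1/L_2 = 10^(−0.4 ΔM) = 10^5.280 = 190500

L_1/L_2 ≈ 190000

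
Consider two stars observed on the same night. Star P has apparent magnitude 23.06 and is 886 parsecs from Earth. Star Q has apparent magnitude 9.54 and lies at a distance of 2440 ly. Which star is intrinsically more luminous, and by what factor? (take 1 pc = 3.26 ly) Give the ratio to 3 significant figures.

Star P: M = m − 5 log₁₀ d + 5 = 23.06 − 5·2.9474 + 5 = 13.323
Star Q: d = 2440 ly / 3.26 = 748.5 pc
Star Q: M = m − 5 log₁₀ d + 5 = 9.54 − 5·2.8742 + 5 = 0.169
ΔM = M_P − M_Q = 13.323 − (0.169) = 13.154; smaller M is more luminous → Star Q.
L ratio = 10^(0.4 |ΔM|) = 10^5.261 = 182600

Star Q is more luminous, by a factor of 183000.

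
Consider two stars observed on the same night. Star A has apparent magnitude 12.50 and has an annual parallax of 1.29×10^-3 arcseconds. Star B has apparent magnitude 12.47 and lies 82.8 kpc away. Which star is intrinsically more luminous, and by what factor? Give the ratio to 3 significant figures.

Star B is more luminous, by a factor of 11700.

Star A: d = 1/p = 1/1.29×10^-3″ = 775.2 pc
Star A: M = m − 5 log₁₀ d + 5 = 12.50 − 5·2.8894 + 5 = 3.053
Star B: d = 82.8 kpc = 82800 pc
Star B: M = m − 5 log₁₀ d + 5 = 12.47 − 5·4.9180 + 5 = -7.120
ΔM = M_A − M_B = 3.053 − (-7.120) = 10.173; smaller M is more luminous → Star B.
L ratio = 10^(0.4 |ΔM|) = 10^4.069 = 11730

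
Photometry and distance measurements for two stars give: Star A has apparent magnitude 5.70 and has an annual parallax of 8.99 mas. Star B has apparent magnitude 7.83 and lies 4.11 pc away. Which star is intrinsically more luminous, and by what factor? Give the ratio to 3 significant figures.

Star A: p = 8.99 mas = 8.99×10^-3″ → d = 1/p = 111.2 pc
Star A: M = m − 5 log₁₀ d + 5 = 5.70 − 5·2.0462 + 5 = 0.469
Star B: M = m − 5 log₁₀ d + 5 = 7.83 − 5·0.6138 + 5 = 9.761
ΔM = M_A − M_B = 0.469 − (9.761) = -9.292; smaller M is more luminous → Star A.
L ratio = 10^(0.4 |ΔM|) = 10^3.717 = 5210

Star A is more luminous, by a factor of 5210.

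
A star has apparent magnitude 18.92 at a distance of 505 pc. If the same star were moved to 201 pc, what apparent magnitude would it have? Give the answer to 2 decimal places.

m ≈ 16.92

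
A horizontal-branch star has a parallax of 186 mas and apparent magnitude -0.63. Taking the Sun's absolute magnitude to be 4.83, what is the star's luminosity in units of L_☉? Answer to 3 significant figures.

L/L_☉ ≈ 44.2

d = 1/p = 1000/186 mas = 5.376 pc
M = m − 5 log₁₀ d + 5 = -0.63 − 5·0.7305 + 5 = 0.718
M − M_☉ = 0.718 − 4.83 = -4.112
L/L_☉ = 10^(−0.4 × -4.112) = 44.15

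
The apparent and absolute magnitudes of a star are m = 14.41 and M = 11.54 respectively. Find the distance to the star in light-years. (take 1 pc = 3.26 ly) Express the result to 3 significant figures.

Distance modulus: m − M = 14.41 − (11.54) = 2.870
m − M = 5 log₁₀ d − 5
log₁₀ d = (m − M)/5 + 1 = 1.5740
d = 10^1.5740 = 37.50 pc
= 122.2 ly

d ≈ 122 ly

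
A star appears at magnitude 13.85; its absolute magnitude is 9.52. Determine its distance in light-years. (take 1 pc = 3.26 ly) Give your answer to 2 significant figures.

d ≈ 240 ly

Distance modulus: m − M = 13.85 − (9.52) = 4.330
m − M = 5 log₁₀ d − 5
log₁₀ d = (m − M)/5 + 1 = 1.8660
d = 10^1.8660 = 73.45 pc
= 239.5 ly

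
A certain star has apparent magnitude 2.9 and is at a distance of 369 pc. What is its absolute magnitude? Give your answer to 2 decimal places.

M ≈ -4.94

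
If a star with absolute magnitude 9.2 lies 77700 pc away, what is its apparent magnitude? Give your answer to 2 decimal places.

m ≈ 28.65

m = M + 5 log₁₀ d − 5 = 9.2 + 5·4.8904 − 5 = 28.652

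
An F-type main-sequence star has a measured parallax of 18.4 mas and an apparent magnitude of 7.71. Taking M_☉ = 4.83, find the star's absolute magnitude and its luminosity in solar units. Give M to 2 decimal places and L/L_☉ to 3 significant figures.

d = 1/p = 1000/18.4 mas = 54.35 pc
M = m − 5 log₁₀ d + 5 = 7.71 − 5·1.7352 + 5 = 4.034
M − M_☉ = 4.034 − 4.83 = -0.796
L/L_☉ = 10^(−0.4 × -0.796) = 2.081

M ≈ 4.03; L/L_☉ ≈ 2.08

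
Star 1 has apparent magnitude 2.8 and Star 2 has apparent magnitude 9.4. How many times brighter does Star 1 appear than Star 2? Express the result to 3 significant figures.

437

Magnitude difference = -6.6
Flux ratio = 10^(−0.4 Δm) = 10^(−0.4 × -6.6) = 10^2.640 = 436.5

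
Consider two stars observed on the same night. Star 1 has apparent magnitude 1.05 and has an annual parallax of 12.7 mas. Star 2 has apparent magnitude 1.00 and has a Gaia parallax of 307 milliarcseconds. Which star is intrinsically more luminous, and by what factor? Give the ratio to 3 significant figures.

Star 1: p = 12.7 mas = 0.0127″ → d = 1/p = 78.74 pc
Star 1: M = m − 5 log₁₀ d + 5 = 1.05 − 5·1.8962 + 5 = -3.431
Star 2: p = 307 mas = 0.307″ → d = 1/p = 3.257 pc
Star 2: M = m − 5 log₁₀ d + 5 = 1.00 − 5·0.5129 + 5 = 3.436
ΔM = M_1 − M_2 = -3.431 − (3.436) = -6.867; smaller M is more luminous → Star 1.
L ratio = 10^(0.4 |ΔM|) = 10^2.747 = 558.0

Star 1 is more luminous, by a factor of 558.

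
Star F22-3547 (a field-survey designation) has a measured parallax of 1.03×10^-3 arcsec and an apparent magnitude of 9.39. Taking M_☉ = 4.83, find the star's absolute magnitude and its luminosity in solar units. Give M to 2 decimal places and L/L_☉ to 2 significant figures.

M ≈ -0.55; L/L_☉ ≈ 140

d = 1/p = 1/1.03×10^-3″ = 970.9 pc
M = m − 5 log₁₀ d + 5 = 9.39 − 5·2.9872 + 5 = -0.546
M − M_☉ = -0.546 − 4.83 = -5.376
L/L_☉ = 10^(−0.4 × -5.376) = 141.4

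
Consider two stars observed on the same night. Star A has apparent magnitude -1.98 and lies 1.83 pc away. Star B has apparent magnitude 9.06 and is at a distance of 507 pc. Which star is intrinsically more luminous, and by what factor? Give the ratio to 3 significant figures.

Star A: M = m − 5 log₁₀ d + 5 = -1.98 − 5·0.2625 + 5 = 1.708
Star B: M = m − 5 log₁₀ d + 5 = 9.06 − 5·2.7050 + 5 = 0.535
ΔM = M_A − M_B = 1.708 − (0.535) = 1.173; smaller M is more luminous → Star B.
L ratio = 10^(0.4 |ΔM|) = 10^0.469 = 2.945

Star B is more luminous, by a factor of 2.95.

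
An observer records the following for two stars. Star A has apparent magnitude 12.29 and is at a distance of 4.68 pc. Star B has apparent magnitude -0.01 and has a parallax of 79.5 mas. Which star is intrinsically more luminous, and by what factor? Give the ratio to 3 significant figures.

Star A: M = m − 5 log₁₀ d + 5 = 12.29 − 5·0.6702 + 5 = 13.939
Star B: p = 79.5 mas = 0.0795″ → d = 1/p = 12.58 pc
Star B: M = m − 5 log₁₀ d + 5 = -0.01 − 5·1.0996 + 5 = -0.508
ΔM = M_A − M_B = 13.939 − (-0.508) = 14.447; smaller M is more luminous → Star B.
L ratio = 10^(0.4 |ΔM|) = 10^5.779 = 600900

Star B is more luminous, by a factor of 601000.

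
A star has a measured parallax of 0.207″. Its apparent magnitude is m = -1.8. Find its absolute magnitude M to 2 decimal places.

d = 1/p = 1/0.207″ = 4.831 pc
5 log₁₀(d/10 pc) = 5 log₁₀(4.831) − 5 = -1.580
M = m − 5 log₁₀(d/10) = -1.8 + 1.580 = -0.220

M ≈ -0.22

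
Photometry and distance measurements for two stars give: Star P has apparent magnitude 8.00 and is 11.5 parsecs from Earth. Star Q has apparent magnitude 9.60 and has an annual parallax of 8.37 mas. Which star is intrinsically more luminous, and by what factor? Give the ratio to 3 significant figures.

Star Q is more luminous, by a factor of 24.7.

Star P: M = m − 5 log₁₀ d + 5 = 8.00 − 5·1.0607 + 5 = 7.697
Star Q: p = 8.37 mas = 8.37×10^-3″ → d = 1/p = 119.5 pc
Star Q: M = m − 5 log₁₀ d + 5 = 9.60 − 5·2.0773 + 5 = 4.214
ΔM = M_P − M_Q = 7.697 − (4.214) = 3.483; smaller M is more luminous → Star Q.
L ratio = 10^(0.4 |ΔM|) = 10^1.393 = 24.73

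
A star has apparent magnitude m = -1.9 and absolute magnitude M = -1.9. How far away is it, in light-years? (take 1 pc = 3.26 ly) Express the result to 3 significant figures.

d ≈ 32.6 ly

Distance modulus: m − M = -1.9 − (-1.9) = 0.000
m − M = 5 log₁₀ d − 5
log₁₀ d = (m − M)/5 + 1 = 1.0000
d = 10^1.0000 = 10.00 pc
= 32.60 ly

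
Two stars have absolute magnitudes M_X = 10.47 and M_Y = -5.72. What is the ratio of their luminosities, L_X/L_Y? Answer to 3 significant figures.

L_X/L_Y ≈ 3.34×10^-7

ΔM = M_X − M_Y = 16.19
L_X/L_Y = 10^(−0.4 ΔM) = 10^-6.476 = 3.342×10^-7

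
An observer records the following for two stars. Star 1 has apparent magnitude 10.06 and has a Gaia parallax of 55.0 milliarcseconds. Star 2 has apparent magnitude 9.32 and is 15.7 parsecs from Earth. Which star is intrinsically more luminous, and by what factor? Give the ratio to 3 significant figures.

Star 1: p = 55.0 mas = 0.0550″ → d = 1/p = 18.18 pc
Star 1: M = m − 5 log₁₀ d + 5 = 10.06 − 5·1.2596 + 5 = 8.762
Star 2: M = m − 5 log₁₀ d + 5 = 9.32 − 5·1.1959 + 5 = 8.341
ΔM = M_1 − M_2 = 8.762 − (8.341) = 0.421; smaller M is more luminous → Star 2.
L ratio = 10^(0.4 |ΔM|) = 10^0.169 = 1.474

Star 2 is more luminous, by a factor of 1.47.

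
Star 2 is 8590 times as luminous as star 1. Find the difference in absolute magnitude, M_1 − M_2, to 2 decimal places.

Pogson: ΔM = −2.5 log₁₀(ratio) = −2.5 log₁₀(8590) = −2.5 × 3.9340 = -9.835
Star 2 is brighter so has the smaller magnitude: M_1 − M_2 is positive.

M_1 − M_2 ≈ 9.83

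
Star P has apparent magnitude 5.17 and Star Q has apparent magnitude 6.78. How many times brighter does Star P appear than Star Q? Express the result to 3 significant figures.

Δm = 5.17 − (6.78) = -1.61
Flux ratio = 10^(−0.4 Δm) = 10^(−0.4 × -1.61) = 10^0.644 = 4.406

4.41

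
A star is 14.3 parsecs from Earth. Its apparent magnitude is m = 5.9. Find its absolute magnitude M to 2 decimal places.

M ≈ 5.12

5 log₁₀(d/10 pc) = 5 log₁₀(14.30) − 5 = 0.777
M = m − 5 log₁₀(d/10) = 5.9 − 0.777 = 5.123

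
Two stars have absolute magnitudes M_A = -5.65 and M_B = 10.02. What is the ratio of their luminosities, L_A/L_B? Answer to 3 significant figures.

L_A/L_B ≈ 1.85×10^6

ΔM = M_A − M_B = -15.67
L_A/L_B = 10^(−0.4 ΔM) = 10^6.268 = 1.854×10^6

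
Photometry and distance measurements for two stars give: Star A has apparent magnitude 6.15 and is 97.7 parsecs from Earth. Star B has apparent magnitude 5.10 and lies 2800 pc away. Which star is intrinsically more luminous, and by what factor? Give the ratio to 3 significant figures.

Star B is more luminous, by a factor of 2160.

Star A: M = m − 5 log₁₀ d + 5 = 6.15 − 5·1.9899 + 5 = 1.201
Star B: M = m − 5 log₁₀ d + 5 = 5.10 − 5·3.4472 + 5 = -7.136
ΔM = M_A − M_B = 1.201 − (-7.136) = 8.336; smaller M is more luminous → Star B.
L ratio = 10^(0.4 |ΔM|) = 10^3.335 = 2160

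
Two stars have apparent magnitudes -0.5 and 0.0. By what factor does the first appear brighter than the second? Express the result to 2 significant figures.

Magnitude difference = -0.5
Flux ratio = 10^(−0.4 Δm) = 10^(−0.4 × -0.5) = 10^0.200 = 1.585

1.6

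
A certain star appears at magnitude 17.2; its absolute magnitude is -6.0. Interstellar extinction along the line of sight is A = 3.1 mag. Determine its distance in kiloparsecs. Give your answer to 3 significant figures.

m − M = 5 log₁₀(d/10 pc) + A  ⇒  17.2 − (-6.0) − 3.1 = 5 log₁₀(d/10)
20.100 = 5 log₁₀(d/10)
log₁₀ d = (m − M − A)/5 + 1 = 5.0200
d = 10^5.0200 = 104700 pc
= 104.7 kpc

d ≈ 105 kpc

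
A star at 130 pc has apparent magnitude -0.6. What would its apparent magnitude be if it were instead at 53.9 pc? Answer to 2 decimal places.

m ≈ -2.51

Flux ∝ 1/d², so Δm = 5 log₁₀(d₂/d₁) = 5 log₁₀(53.9/130) = -1.912
m₂ = m₁ + Δm = -0.6 + (-1.912) = -2.512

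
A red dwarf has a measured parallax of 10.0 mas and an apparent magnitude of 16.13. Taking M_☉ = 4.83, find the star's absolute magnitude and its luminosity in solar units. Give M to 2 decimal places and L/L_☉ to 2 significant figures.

d = 1/p = 1000/10.0 mas = 100.0 pc
M = m − 5 log₁₀ d + 5 = 16.13 − 5·2.0000 + 5 = 11.130
M − M_☉ = 11.130 − 4.83 = 6.300
L/L_☉ = 10^(−0.4 × 6.300) = 3.020×10^-3

M ≈ 11.13; L/L_☉ ≈ 3.0×10^-3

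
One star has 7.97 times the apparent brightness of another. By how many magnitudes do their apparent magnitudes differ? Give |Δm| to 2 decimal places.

|Δm| ≈ 2.25

Pogson: Δm = −2.5 log₁₀(ratio) = −2.5 log₁₀(7.97) = −2.5 × 0.9015 = -2.254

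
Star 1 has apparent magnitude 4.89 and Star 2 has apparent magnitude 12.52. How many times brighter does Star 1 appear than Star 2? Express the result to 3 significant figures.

1130

Magnitude difference = -7.63
Flux ratio = 10^(−0.4 Δm) = 10^(−0.4 × -7.63) = 10^3.052 = 1127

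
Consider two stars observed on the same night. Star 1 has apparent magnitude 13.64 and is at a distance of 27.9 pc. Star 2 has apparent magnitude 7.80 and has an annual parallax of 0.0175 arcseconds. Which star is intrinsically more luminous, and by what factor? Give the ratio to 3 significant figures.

Star 1: M = m − 5 log₁₀ d + 5 = 13.64 − 5·1.4456 + 5 = 11.412
Star 2: d = 1/p = 1/0.0175″ = 57.14 pc
Star 2: M = m − 5 log₁₀ d + 5 = 7.80 − 5·1.7570 + 5 = 4.015
ΔM = M_1 − M_2 = 11.412 − (4.015) = 7.397; smaller M is more luminous → Star 2.
L ratio = 10^(0.4 |ΔM|) = 10^2.959 = 909.3

Star 2 is more luminous, by a factor of 909.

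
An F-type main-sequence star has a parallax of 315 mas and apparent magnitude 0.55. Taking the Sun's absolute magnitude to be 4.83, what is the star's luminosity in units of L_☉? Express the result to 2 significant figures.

L/L_☉ ≈ 5.2

d = 1/p = 1000/315 mas = 3.175 pc
M = m − 5 log₁₀ d + 5 = 0.55 − 5·0.5017 + 5 = 3.042
M − M_☉ = 3.042 − 4.83 = -1.788
L/L_☉ = 10^(−0.4 × -1.788) = 5.193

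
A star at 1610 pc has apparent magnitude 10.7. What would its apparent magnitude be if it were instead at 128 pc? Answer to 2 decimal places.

m ≈ 5.20

Flux ∝ 1/d², so Δm = 5 log₁₀(d₂/d₁) = 5 log₁₀(128/1610) = -5.498
m₂ = m₁ + Δm = 10.7 + (-5.498) = 5.202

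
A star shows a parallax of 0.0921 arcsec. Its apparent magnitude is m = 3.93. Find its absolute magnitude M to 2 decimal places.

M ≈ 3.75

d = 1/p = 1/0.0921″ = 10.86 pc
5 log₁₀(d/10 pc) = 5 log₁₀(10.86) − 5 = 0.179
M = m − 5 log₁₀(d/10) = 3.93 − 0.179 = 3.751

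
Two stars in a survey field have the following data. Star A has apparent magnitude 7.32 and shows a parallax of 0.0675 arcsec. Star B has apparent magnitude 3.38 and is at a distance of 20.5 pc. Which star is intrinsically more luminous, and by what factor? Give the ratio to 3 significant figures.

Star B is more luminous, by a factor of 72.1.

Star A: d = 1/p = 1/0.0675″ = 14.81 pc
Star A: M = m − 5 log₁₀ d + 5 = 7.32 − 5·1.1707 + 5 = 6.467
Star B: M = m − 5 log₁₀ d + 5 = 3.38 − 5·1.3118 + 5 = 1.821
ΔM = M_A − M_B = 6.467 − (1.821) = 4.645; smaller M is more luminous → Star B.
L ratio = 10^(0.4 |ΔM|) = 10^1.858 = 72.13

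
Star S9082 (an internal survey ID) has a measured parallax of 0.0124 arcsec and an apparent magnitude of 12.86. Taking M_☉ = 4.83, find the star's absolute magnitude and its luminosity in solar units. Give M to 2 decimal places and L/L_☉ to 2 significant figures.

M ≈ 8.33; L/L_☉ ≈ 0.040

d = 1/p = 1/0.0124″ = 80.65 pc
M = m − 5 log₁₀ d + 5 = 12.86 − 5·1.9066 + 5 = 8.327
M − M_☉ = 8.327 − 4.83 = 3.497
L/L_☉ = 10^(−0.4 × 3.497) = 0.03992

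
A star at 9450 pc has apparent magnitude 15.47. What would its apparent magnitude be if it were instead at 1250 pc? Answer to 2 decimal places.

Flux ∝ 1/d², so Δm = 5 log₁₀(d₂/d₁) = 5 log₁₀(1250/9450) = -4.393
m₂ = m₁ + Δm = 15.47 + (-4.393) = 11.077

m ≈ 11.08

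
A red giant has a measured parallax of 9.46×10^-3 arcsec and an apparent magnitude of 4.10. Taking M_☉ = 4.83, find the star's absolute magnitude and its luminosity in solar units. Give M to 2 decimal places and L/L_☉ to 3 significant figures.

d = 1/p = 1/9.46×10^-3″ = 105.7 pc
M = m − 5 log₁₀ d + 5 = 4.10 − 5·2.0241 + 5 = -1.021
M − M_☉ = -1.021 − 4.83 = -5.851
L/L_☉ = 10^(−0.4 × -5.851) = 218.9

M ≈ -1.02; L/L_☉ ≈ 219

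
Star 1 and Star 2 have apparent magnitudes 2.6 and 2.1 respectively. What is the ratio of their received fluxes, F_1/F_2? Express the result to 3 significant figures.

F_1/F_2 ≈ 0.631

Magnitude difference = 0.5
Flux ratio = 10^(−0.4 Δm) = 10^(−0.4 × 0.5) = 10^-0.200 = 0.6310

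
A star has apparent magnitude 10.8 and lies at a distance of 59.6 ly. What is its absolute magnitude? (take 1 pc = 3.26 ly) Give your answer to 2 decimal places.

d = 59.6 ly / 3.26 = 18.28 pc
5 log₁₀(d/10 pc) = 5 log₁₀(18.28) − 5 = 1.310
M = m − 5 log₁₀(d/10) = 10.8 − 1.310 = 9.490

M ≈ 9.49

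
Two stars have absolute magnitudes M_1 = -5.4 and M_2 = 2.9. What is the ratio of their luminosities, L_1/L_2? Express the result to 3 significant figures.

ΔM = M_1 − M_2 = -8.3
L_1/L_2 = 10^(−0.4 ΔM) = 10^3.320 = 2089

L_1/L_2 ≈ 2090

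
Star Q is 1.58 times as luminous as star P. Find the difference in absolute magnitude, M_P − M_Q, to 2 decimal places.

M_P − M_Q ≈ 0.50

Pogson: ΔM = −2.5 log₁₀(ratio) = −2.5 log₁₀(1.58) = −2.5 × 0.1987 = -0.497
Star Q is brighter so has the smaller magnitude: M_P − M_Q is positive.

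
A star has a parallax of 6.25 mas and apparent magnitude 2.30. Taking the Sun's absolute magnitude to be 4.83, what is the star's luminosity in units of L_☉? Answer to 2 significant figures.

L/L_☉ ≈ 2600

d = 1/p = 1000/6.25 mas = 160.0 pc
M = m − 5 log₁₀ d + 5 = 2.30 − 5·2.2041 + 5 = -3.721
M − M_☉ = -3.721 − 4.83 = -8.551
L/L_☉ = 10^(−0.4 × -8.551) = 2632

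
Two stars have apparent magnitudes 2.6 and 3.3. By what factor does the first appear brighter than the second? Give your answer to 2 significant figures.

1.9

Magnitude difference = -0.7
Flux ratio = 10^(−0.4 Δm) = 10^(−0.4 × -0.7) = 10^0.280 = 1.905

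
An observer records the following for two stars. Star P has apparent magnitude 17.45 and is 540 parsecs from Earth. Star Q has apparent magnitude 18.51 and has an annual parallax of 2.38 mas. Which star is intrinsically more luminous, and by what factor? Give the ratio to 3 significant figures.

Star P is more luminous, by a factor of 4.38.

Star P: M = m − 5 log₁₀ d + 5 = 17.45 − 5·2.7324 + 5 = 8.788
Star Q: p = 2.38 mas = 2.38×10^-3″ → d = 1/p = 420.2 pc
Star Q: M = m − 5 log₁₀ d + 5 = 18.51 − 5·2.6234 + 5 = 10.393
ΔM = M_P − M_Q = 8.788 − (10.393) = -1.605; smaller M is more luminous → Star P.
L ratio = 10^(0.4 |ΔM|) = 10^0.642 = 4.385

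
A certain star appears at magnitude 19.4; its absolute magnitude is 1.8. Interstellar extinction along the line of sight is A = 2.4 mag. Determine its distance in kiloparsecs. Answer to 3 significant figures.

d ≈ 11.0 kpc

m − M = 5 log₁₀(d/10 pc) + A  ⇒  19.4 − (1.8) − 2.4 = 5 log₁₀(d/10)
15.200 = 5 log₁₀(d/10)
log₁₀ d = (m − M − A)/5 + 1 = 4.0400
d = 10^4.0400 = 10960 pc
= 10.96 kpc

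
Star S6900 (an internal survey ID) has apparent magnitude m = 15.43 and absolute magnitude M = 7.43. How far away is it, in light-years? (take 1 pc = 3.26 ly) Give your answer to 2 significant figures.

d ≈ 1300 ly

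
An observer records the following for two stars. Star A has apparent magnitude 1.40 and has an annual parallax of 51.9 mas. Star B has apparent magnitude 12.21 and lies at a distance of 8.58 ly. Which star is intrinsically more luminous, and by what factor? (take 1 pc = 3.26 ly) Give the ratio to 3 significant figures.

Star A: p = 51.9 mas = 0.0519″ → d = 1/p = 19.27 pc
Star A: M = m − 5 log₁₀ d + 5 = 1.40 − 5·1.2848 + 5 = -0.024
Star B: d = 8.58 ly / 3.26 = 2.632 pc
Star B: M = m − 5 log₁₀ d + 5 = 12.21 − 5·0.4203 + 5 = 15.109
ΔM = M_A − M_B = -0.024 − (15.109) = -15.133; smaller M is more luminous → Star A.
L ratio = 10^(0.4 |ΔM|) = 10^6.053 = 1.130×10^6

Star A is more luminous, by a factor of 1.13×10^6.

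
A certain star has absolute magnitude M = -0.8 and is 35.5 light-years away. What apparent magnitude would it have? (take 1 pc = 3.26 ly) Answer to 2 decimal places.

d = 35.5 ly / 3.26 = 10.89 pc
m = M + 5 log₁₀ d − 5 = -0.8 + 5·1.0370 − 5 = -0.615

m ≈ -0.61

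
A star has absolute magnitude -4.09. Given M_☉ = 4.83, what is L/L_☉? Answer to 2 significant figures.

L/L_☉ ≈ 3700

M − M_☉ = -4.09 − 4.83 = -8.920
L/L_☉ = 10^(−0.4 (M − M_☉)) = 10^3.568 = 3698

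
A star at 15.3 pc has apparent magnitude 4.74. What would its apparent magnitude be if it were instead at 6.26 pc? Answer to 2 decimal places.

Flux ∝ 1/d², so Δm = 5 log₁₀(d₂/d₁) = 5 log₁₀(6.26/15.3) = -1.941
m₂ = m₁ + Δm = 4.74 + (-1.941) = 2.799

m ≈ 2.80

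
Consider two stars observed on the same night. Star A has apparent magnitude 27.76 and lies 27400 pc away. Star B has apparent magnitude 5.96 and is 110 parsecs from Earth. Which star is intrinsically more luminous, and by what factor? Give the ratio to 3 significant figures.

Star A: M = m − 5 log₁₀ d + 5 = 27.76 − 5·4.4378 + 5 = 10.571
Star B: M = m − 5 log₁₀ d + 5 = 5.96 − 5·2.0414 + 5 = 0.753
ΔM = M_A − M_B = 10.571 − (0.753) = 9.818; smaller M is more luminous → Star B.
L ratio = 10^(0.4 |ΔM|) = 10^3.927 = 8458

Star B is more luminous, by a factor of 8460.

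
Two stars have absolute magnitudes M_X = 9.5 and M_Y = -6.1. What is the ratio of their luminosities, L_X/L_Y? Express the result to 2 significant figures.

ΔM = M_X − M_Y = 15.6
L_X/L_Y = 10^(−0.4 ΔM) = 10^-6.240 = 5.754×10^-7

L_X/L_Y ≈ 5.8×10^-7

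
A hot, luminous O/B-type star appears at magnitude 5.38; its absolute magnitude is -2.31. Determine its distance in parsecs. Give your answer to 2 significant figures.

Distance modulus: m − M = 5.38 − (-2.31) = 7.690
m − M = 5 log₁₀ d − 5
log₁₀ d = (m − M)/5 + 1 = 2.5380
d = 10^2.5380 = 345.1 pc

d ≈ 350 pc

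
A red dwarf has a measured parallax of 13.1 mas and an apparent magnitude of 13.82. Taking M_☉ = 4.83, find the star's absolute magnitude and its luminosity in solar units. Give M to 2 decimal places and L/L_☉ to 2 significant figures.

d = 1/p = 1000/13.1 mas = 76.34 pc
M = m − 5 log₁₀ d + 5 = 13.82 − 5·1.8827 + 5 = 9.406
M − M_☉ = 9.406 − 4.83 = 4.576
L/L_☉ = 10^(−0.4 × 4.576) = 0.01477

M ≈ 9.41; L/L_☉ ≈ 0.015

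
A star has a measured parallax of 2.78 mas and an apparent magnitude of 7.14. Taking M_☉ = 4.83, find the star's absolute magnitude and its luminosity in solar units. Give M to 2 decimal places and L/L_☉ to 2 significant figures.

d = 1/p = 1000/2.78 mas = 359.7 pc
M = m − 5 log₁₀ d + 5 = 7.14 − 5·2.5560 + 5 = -0.640
M − M_☉ = -0.640 − 4.83 = -5.470
L/L_☉ = 10^(−0.4 × -5.470) = 154.1

M ≈ -0.64; L/L_☉ ≈ 150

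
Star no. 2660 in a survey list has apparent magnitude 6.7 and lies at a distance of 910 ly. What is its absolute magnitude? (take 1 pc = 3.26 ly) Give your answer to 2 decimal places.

d = 910 ly / 3.26 = 279.1 pc
5 log₁₀(d/10 pc) = 5 log₁₀(279.1) − 5 = 7.229
M = m − 5 log₁₀(d/10) = 6.7 − 7.229 = -0.529

M ≈ -0.53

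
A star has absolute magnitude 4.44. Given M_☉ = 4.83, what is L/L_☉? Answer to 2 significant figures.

M − M_☉ = 4.44 − 4.83 = -0.390
L/L_☉ = 10^(−0.4 (M − M_☉)) = 10^0.156 = 1.432

L/L_☉ ≈ 1.4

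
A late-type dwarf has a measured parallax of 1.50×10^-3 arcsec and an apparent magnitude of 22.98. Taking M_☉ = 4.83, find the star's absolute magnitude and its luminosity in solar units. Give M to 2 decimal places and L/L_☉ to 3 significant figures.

M ≈ 13.86; L/L_☉ ≈ 2.44×10^-4

d = 1/p = 1/1.50×10^-3″ = 666.7 pc
M = m − 5 log₁₀ d + 5 = 22.98 − 5·2.8239 + 5 = 13.860
M − M_☉ = 13.860 − 4.83 = 9.030
L/L_☉ = 10^(−0.4 × 9.030) = 2.442×10^-4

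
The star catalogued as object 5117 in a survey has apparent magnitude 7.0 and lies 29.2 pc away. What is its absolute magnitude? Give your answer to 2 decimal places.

M ≈ 4.67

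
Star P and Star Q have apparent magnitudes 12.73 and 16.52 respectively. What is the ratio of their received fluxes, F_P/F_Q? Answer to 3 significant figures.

F_P/F_Q ≈ 32.8

Δm = 12.73 − (16.52) = -3.79
Flux ratio = 10^(−0.4 Δm) = 10^(−0.4 × -3.79) = 10^1.516 = 32.81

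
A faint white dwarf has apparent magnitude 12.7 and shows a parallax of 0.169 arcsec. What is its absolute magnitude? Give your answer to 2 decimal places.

M ≈ 13.84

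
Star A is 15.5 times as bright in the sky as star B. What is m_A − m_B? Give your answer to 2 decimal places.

m_A − m_B ≈ -2.98

Pogson: Δm = −2.5 log₁₀(ratio) = −2.5 log₁₀(15.5) = −2.5 × 1.1903 = -2.976
Star A is brighter, so it has the smaller magnitude: the difference is negative.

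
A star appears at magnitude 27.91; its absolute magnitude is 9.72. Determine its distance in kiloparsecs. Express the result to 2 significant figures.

μ = m − M = 18.190
m − M = 5 log₁₀ d − 5
log₁₀ d = (m − M)/5 + 1 = 4.6380
d = 10^4.6380 = 43450 pc
= 43.45 kpc

d ≈ 43 kpc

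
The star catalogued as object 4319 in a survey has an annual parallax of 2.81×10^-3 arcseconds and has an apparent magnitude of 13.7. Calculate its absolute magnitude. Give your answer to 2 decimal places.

M ≈ 5.94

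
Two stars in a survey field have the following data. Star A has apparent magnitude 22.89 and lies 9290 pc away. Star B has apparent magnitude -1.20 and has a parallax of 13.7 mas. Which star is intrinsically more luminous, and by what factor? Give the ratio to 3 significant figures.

Star A: M = m − 5 log₁₀ d + 5 = 22.89 − 5·3.9680 + 5 = 8.050
Star B: p = 13.7 mas = 0.0137″ → d = 1/p = 72.99 pc
Star B: M = m − 5 log₁₀ d + 5 = -1.20 − 5·1.8633 + 5 = -5.516
ΔM = M_A − M_B = 8.050 − (-5.516) = 13.566; smaller M is more luminous → Star B.
L ratio = 10^(0.4 |ΔM|) = 10^5.427 = 267000

Star B is more luminous, by a factor of 267000.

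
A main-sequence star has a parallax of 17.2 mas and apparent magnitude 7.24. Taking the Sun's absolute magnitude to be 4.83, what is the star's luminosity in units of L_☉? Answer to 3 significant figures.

L/L_☉ ≈ 3.67

d = 1/p = 1000/17.2 mas = 58.14 pc
M = m − 5 log₁₀ d + 5 = 7.24 − 5·1.7645 + 5 = 3.418
M − M_☉ = 3.418 − 4.83 = -1.412
L/L_☉ = 10^(−0.4 × -1.412) = 3.672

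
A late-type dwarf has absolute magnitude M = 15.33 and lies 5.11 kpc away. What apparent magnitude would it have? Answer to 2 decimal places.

m ≈ 28.87

d = 5.11 kpc = 5110 pc
m = M + 5 log₁₀ d − 5 = 15.33 + 5·3.7084 − 5 = 28.872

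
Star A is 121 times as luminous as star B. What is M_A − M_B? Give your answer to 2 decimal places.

M_A − M_B ≈ -5.21

Pogson: ΔM = −2.5 log₁₀(ratio) = −2.5 log₁₀(121) = −2.5 × 2.0828 = -5.207
Star A is brighter, so it has the smaller magnitude: the difference is negative.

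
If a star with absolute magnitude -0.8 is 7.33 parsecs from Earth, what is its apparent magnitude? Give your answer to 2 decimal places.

m = M + 5 log₁₀ d − 5 = -0.8 + 5·0.8651 − 5 = -1.474

m ≈ -1.47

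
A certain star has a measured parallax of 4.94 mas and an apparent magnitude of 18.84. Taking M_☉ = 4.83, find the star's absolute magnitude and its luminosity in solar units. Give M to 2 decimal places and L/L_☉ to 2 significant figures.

M ≈ 12.31; L/L_☉ ≈ 1.0×10^-3

d = 1/p = 1000/4.94 mas = 202.4 pc
M = m − 5 log₁₀ d + 5 = 18.84 − 5·2.3063 + 5 = 12.309
M − M_☉ = 12.309 − 4.83 = 7.479
L/L_☉ = 10^(−0.4 × 7.479) = 1.020×10^-3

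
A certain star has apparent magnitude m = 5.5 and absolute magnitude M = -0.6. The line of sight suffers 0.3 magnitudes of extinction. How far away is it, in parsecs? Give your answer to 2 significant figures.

d ≈ 140 pc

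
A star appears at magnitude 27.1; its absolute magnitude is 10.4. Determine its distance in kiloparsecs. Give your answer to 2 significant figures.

d ≈ 22 kpc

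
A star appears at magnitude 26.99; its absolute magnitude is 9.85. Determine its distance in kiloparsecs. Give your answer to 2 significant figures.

Distance modulus: m − M = 26.99 − (9.85) = 17.140
m − M = 5 log₁₀ d − 5
log₁₀ d = (m − M)/5 + 1 = 4.4280
d = 10^4.4280 = 26790 pc
= 26.79 kpc

d ≈ 27 kpc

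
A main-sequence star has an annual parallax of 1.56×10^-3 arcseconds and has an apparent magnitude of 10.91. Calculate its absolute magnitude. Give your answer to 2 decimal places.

M ≈ 1.88

d = 1/p = 1/1.56×10^-3″ = 641.0 pc
5 log₁₀(d/10 pc) = 5 log₁₀(641.0) − 5 = 9.034
M = m − 5 log₁₀(d/10) = 10.91 − 9.034 = 1.876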